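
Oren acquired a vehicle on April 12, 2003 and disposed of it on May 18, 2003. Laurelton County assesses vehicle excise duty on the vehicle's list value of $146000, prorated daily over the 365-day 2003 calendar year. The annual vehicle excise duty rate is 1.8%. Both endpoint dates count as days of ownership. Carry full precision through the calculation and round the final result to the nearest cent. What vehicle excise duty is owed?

Days held (April 12 – May 18, 2003): 37 out of 365
Tax = $146000 × 1.8% × 37/365 = $266.4000

$266.40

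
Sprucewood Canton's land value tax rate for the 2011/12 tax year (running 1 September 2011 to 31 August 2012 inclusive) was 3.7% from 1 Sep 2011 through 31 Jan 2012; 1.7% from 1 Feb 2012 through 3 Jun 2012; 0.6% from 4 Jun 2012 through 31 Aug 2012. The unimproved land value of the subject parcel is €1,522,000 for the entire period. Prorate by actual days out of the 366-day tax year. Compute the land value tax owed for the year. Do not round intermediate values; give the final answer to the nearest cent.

€34,527.78

1 Sep 2011 – 31 Jan 2012: 153 days at 3.7% → €1,522,000 × 3.7% × 153/366 = €23,541.0984
1 Feb – 3 Jun 2012: 124 days at 1.7% → €1,522,000 × 1.7% × 124/366 = €8,766.0546
4 Jun – 31 Aug 2012: 89 days at 0.6% → €1,522,000 × 0.6% × 89/366 = €2,220.6230
Total = €34,527.7760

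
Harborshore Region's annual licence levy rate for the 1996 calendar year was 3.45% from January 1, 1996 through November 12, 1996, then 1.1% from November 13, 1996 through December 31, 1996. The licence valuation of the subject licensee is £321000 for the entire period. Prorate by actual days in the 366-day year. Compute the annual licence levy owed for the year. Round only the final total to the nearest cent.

January 1 – November 12, 1996: 317 days at 3.45% → £321000 × 3.45% × 317/366 = £9591.8484
November 13 – December 31, 1996: 49 days at 1.1% → £321000 × 1.1% × 49/366 = £472.7295
Total = £10064.5779

£10064.58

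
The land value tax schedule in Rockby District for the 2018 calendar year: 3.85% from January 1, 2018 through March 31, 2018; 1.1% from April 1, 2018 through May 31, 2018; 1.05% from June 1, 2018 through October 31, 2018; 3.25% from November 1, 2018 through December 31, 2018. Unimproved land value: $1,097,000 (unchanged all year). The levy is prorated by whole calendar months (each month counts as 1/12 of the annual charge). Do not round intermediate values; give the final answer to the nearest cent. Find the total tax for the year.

January 1 – March 31, 2018: 3 months at 3.85% → $1,097,000 × 3.85% × 3/12 = $10,558.6250
April 1 – May 31, 2018: 2 months at 1.1% → $1,097,000 × 1.1% × 2/12 = $2,011.1667
June 1 – October 31, 2018: 5 months at 1.05% → $1,097,000 × 1.05% × 5/12 = $4,799.3750
November 1 – December 31, 2018: 2 months at 3.25% → $1,097,000 × 3.25% × 2/12 = $5,942.0833
Total = $23,311.2500

$23,311.25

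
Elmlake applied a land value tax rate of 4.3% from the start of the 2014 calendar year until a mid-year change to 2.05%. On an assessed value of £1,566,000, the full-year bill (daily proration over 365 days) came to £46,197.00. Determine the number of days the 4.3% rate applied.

146 days

Let d = days at the first rate; then 365 − d days at the second rate.
£1,566,000 × [4.3%·d + 2.05%·(365−d)] / 365 = £46,197.00
Solving gives d = 146, so the new rate took effect on 27 May 2014.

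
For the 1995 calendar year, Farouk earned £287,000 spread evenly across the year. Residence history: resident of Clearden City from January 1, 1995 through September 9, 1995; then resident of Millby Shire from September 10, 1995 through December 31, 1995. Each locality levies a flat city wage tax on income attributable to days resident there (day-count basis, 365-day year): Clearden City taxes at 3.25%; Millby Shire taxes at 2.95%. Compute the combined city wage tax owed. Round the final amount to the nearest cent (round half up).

Clearden City, January 1 – September 9, 1995: 252 days → £287,000 × 3.25% × 252/365 = £6,439.8082
Millby Shire, September 10 – December 31, 1995: 113 days → £287,000 × 2.95% × 113/365 = £2,621.1356
Total = £9,060.9438

£9,060.94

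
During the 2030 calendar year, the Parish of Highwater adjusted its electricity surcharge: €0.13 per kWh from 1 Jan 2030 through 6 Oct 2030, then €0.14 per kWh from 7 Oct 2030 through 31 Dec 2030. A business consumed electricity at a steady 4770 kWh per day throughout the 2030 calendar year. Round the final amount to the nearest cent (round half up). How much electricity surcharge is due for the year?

1 Jan – 6 Oct 2030: 279 days × 4770 kWh/day = 1,330,830 kWh at €0.13/kWh → €173,007.90
7 Oct – 31 Dec 2030: 86 days × 4770 kWh/day = 410,220 kWh at €0.14/kWh → €57,430.80

€230,438.70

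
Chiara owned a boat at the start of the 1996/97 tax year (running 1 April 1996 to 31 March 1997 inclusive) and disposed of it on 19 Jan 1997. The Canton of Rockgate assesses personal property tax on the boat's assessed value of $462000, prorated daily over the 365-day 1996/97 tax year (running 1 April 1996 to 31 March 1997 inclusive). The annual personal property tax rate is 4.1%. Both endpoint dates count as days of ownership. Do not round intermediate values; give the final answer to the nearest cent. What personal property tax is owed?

$15257.39

Days held (1 Apr 1996 – 19 Jan 1997): 294 out of 365
Tax = $462000 × 4.1% × 294/365 = $15257.3918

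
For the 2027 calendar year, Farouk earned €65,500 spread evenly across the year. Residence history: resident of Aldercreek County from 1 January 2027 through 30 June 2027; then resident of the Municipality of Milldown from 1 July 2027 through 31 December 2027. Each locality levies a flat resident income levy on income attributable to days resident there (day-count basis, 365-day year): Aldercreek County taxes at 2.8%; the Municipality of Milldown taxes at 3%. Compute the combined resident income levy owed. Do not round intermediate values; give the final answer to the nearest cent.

Aldercreek County, 1 January – 30 June 2027: 181 days → €65,500 × 2.8% × 181/365 = €909.4630
The Municipality of Milldown, 1 July – 31 December 2027: 184 days → €65,500 × 3% × 184/365 = €990.5753
Total = €1,900.0384

€1,900.04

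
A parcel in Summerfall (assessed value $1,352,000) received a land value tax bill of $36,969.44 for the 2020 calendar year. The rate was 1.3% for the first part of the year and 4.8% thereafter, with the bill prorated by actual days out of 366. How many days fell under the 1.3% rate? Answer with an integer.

Let d = days at the first rate; then 366 − d days at the second rate.
$1,352,000 × [1.3%·d + 4.8%·(366−d)] / 366 = $36,969.44
Solving gives d = 216, so the new rate took effect on 4 Aug 2020.

216 days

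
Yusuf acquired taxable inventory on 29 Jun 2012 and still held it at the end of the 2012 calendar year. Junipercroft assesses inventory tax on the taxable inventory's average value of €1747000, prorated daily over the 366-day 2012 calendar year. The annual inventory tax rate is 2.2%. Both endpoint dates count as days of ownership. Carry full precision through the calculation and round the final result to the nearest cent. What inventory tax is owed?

€19532.03

Days held (29 Jun – 31 Dec 2012): 186 out of 366
Tax = €1747000 × 2.2% × 186/366 = €19532.0328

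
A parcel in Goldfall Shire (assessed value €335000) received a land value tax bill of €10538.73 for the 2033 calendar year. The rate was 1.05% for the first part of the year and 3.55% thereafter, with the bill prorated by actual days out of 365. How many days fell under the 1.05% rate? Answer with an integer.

Let d = days at the first rate; then 365 − d days at the second rate.
€335000 × [1.05%·d + 3.55%·(365−d)] / 365 = €10538.73
Solving gives d = 59, so the new rate took effect on 1 March 2033.

59 days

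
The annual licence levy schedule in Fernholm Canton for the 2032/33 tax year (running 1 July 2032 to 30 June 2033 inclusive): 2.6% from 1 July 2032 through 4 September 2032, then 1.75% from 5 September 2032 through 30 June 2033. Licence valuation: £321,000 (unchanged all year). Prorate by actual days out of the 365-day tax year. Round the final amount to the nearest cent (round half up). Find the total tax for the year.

£6,110.87

1 July – 4 September 2032: 66 days at 2.6% → £321,000 × 2.6% × 66/365 = £1,509.1397
5 September 2032 – 30 June 2033: 299 days at 1.75% → £321,000 × 1.75% × 299/365 = £4,601.7329
Total = £6,110.8726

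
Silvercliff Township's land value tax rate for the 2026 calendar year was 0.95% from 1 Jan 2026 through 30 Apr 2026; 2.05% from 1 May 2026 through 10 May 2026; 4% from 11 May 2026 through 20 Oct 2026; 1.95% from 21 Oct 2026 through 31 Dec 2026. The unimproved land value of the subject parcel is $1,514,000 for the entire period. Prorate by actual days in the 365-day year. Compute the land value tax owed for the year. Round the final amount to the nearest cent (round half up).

$38,447.30

1 Jan – 30 Apr 2026: 120 days at 0.95% → $1,514,000 × 0.95% × 120/365 = $4,728.6575
1 May – 10 May 2026: 10 days at 2.05% → $1,514,000 × 2.05% × 10/365 = $850.3288
11 May – 20 Oct 2026: 163 days at 4% → $1,514,000 × 4% × 163/365 = $27,044.6027
21 Oct – 31 Dec 2026: 72 days at 1.95% → $1,514,000 × 1.95% × 72/365 = $5,823.7151
Total = $38,447.3041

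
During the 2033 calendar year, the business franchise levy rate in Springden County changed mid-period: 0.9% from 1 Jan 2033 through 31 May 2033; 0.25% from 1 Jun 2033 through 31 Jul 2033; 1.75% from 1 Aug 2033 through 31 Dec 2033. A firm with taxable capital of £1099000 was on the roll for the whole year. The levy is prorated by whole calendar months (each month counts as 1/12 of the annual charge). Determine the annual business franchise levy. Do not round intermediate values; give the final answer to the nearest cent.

1 Jan – 31 May 2033: 5 months at 0.9% → £1099000 × 0.9% × 5/12 = £4121.2500
1 Jun – 31 Jul 2033: 2 months at 0.25% → £1099000 × 0.25% × 2/12 = £457.9167
1 Aug – 31 Dec 2033: 5 months at 1.75% → £1099000 × 1.75% × 5/12 = £8013.5417
Total = £12592.7083

£12592.71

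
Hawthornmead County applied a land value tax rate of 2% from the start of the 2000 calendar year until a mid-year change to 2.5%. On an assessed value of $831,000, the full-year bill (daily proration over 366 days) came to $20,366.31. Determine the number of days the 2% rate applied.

36 days

Let d = days at the first rate; then 366 − d days at the second rate.
$831,000 × [2%·d + 2.5%·(366−d)] / 366 = $20,366.31
Solving gives d = 36, so the new rate took effect on February 6, 2000.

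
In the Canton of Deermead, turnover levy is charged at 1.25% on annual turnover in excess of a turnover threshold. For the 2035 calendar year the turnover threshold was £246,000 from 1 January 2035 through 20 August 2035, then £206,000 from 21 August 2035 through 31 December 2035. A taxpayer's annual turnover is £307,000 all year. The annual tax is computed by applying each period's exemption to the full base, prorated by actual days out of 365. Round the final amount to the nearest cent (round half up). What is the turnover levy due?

£944.69

1 January – 20 August 2035: 232 days, exemption £246,000 → (£307,000 − £246,000) × 1.25% × 232/365 = £484.6575
21 August – 31 December 2035: 133 days, exemption £206,000 → (£307,000 − £206,000) × 1.25% × 133/365 = £460.0342
Total = £944.6918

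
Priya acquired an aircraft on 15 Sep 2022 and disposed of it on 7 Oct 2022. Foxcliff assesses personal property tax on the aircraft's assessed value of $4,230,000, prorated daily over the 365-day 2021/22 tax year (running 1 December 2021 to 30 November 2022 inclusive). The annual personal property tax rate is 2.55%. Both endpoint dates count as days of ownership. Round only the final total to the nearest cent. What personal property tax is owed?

$6,796.97

Days held (15 Sep – 7 Oct 2022): 23 out of 365
Tax = $4,230,000 × 2.55% × 23/365 = $6,796.9726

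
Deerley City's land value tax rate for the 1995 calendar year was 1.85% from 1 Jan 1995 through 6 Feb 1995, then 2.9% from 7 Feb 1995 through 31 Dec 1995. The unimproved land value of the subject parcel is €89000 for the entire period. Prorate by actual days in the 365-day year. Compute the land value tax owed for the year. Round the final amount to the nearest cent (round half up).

€2486.27

1 Jan – 6 Feb 1995: 37 days at 1.85% → €89000 × 1.85% × 37/365 = €166.9055
7 Feb – 31 Dec 1995: 328 days at 2.9% → €89000 × 2.9% × 328/365 = €2319.3644
Total = €2486.2699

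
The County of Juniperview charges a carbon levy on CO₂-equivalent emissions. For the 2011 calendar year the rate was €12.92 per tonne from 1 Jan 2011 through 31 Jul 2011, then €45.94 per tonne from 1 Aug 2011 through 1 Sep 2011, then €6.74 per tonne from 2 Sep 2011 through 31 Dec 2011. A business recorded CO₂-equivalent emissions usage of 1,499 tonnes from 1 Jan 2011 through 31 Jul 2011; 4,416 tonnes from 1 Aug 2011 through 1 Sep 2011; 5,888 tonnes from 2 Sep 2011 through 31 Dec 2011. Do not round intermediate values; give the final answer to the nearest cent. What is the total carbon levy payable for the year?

€261923.24

1 Jan – 31 Jul 2011: 1,499 tonnes at €12.92/tonne → €19367.08
1 Aug – 1 Sep 2011: 4,416 tonnes at €45.94/tonne → €202871.04
2 Sep – 31 Dec 2011: 5,888 tonnes at €6.74/tonne → €39685.12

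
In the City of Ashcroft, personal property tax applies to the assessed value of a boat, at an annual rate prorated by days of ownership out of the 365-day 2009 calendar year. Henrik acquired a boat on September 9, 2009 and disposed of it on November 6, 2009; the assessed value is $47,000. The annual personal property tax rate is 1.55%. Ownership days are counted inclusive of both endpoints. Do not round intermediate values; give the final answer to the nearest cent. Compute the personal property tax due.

$117.76

Days held (September 9 – November 6, 2009): 59 out of 365
Tax = $47,000 × 1.55% × 59/365 = $117.7575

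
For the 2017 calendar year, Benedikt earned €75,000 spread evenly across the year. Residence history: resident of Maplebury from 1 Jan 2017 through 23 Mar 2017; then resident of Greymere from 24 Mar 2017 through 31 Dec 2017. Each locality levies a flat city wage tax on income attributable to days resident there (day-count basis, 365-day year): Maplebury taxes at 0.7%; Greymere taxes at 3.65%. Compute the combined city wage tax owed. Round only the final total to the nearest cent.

€2,240.45

Maplebury, 1 Jan – 23 Mar 2017: 82 days → €75,000 × 0.7% × 82/365 = €117.9452
Greymere, 24 Mar – 31 Dec 2017: 283 days → €75,000 × 3.65% × 283/365 = €2,122.5000
Total = €2,240.4452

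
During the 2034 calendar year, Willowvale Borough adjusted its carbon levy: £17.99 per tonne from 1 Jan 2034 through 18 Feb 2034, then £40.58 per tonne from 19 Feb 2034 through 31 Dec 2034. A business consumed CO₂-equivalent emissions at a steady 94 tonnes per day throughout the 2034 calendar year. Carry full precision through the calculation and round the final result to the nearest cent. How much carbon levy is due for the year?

1 Jan – 18 Feb 2034: 49 days × 94 tonnes/day = 4,606 tonnes at £17.99/tonne → £82861.94
19 Feb – 31 Dec 2034: 316 days × 94 tonnes/day = 29,704 tonnes at £40.58/tonne → £1205388.32

£1288250.26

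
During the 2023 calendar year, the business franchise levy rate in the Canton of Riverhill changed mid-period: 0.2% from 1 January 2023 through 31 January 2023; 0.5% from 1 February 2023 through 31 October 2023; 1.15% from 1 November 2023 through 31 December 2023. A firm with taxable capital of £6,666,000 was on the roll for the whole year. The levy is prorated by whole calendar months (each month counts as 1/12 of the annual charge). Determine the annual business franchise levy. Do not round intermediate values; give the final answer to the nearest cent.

1 January – 31 January 2023: 1 month at 0.2% → £6,666,000 × 0.2% × 1/12 = £1,111.0000
1 February – 31 October 2023: 9 months at 0.5% → £6,666,000 × 0.5% × 9/12 = £24,997.5000
1 November – 31 December 2023: 2 months at 1.15% → £6,666,000 × 1.15% × 2/12 = £12,776.5000
Total = £38,885.0000

£38,885.00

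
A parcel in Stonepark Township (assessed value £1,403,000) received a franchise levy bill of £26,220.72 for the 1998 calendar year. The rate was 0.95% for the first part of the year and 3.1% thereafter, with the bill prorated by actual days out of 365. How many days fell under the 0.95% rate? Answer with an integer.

209 days

Let d = days at the first rate; then 365 − d days at the second rate.
£1,403,000 × [0.95%·d + 3.1%·(365−d)] / 365 = £26,220.72
Solving gives d = 209, so the new rate took effect on July 29, 1998.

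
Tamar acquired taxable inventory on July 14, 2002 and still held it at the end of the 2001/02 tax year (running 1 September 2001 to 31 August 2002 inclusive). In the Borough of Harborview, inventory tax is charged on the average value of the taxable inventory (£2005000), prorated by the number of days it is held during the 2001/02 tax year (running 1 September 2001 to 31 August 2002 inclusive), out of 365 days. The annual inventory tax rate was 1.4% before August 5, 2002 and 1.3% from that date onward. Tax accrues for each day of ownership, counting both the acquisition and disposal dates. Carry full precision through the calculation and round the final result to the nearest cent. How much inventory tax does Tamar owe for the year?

July 14 – August 4, 2002: 22 days at 1.4% → £2005000 × 1.4% × 22/365 = £1691.8904
August 5 – August 31, 2002: 27 days at 1.3% → £2005000 × 1.3% × 27/365 = £1928.0959
Total = £3619.9863

£3619.99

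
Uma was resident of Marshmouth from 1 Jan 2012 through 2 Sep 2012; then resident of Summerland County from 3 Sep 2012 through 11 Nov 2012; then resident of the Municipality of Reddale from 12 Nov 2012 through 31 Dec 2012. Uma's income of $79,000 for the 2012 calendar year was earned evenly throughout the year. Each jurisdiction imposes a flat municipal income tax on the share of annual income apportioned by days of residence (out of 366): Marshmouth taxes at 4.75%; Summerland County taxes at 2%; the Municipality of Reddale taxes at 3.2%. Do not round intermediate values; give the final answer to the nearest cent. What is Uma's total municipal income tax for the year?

$3,169.71

Marshmouth, 1 Jan – 2 Sep 2012: 246 days → $79,000 × 4.75% × 246/366 = $2,522.1721
Summerland County, 3 Sep – 11 Nov 2012: 70 days → $79,000 × 2% × 70/366 = $302.1858
The Municipality of Reddale, 12 Nov – 31 Dec 2012: 50 days → $79,000 × 3.2% × 50/366 = $345.3552
Total = $3,169.7131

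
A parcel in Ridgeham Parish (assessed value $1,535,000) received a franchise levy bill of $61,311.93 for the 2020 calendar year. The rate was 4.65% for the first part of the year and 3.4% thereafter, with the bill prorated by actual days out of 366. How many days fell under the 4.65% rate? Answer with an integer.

Let d = days at the first rate; then 366 − d days at the second rate.
$1,535,000 × [4.65%·d + 3.4%·(366−d)] / 366 = $61,311.93
Solving gives d = 174, so the new rate took effect on June 23, 2020.

174 days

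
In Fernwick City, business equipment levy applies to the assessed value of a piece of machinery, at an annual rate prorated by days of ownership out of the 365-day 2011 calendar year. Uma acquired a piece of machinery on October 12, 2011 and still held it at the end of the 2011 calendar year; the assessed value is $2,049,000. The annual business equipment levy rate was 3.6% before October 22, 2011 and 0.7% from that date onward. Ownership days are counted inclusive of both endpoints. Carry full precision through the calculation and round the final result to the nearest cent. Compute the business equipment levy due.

$4,810.94

October 12 – October 21, 2011: 10 days at 3.6% → $2,049,000 × 3.6% × 10/365 = $2,020.9315
October 22 – December 31, 2011: 71 days at 0.7% → $2,049,000 × 0.7% × 71/365 = $2,790.0082
Total = $4,810.9397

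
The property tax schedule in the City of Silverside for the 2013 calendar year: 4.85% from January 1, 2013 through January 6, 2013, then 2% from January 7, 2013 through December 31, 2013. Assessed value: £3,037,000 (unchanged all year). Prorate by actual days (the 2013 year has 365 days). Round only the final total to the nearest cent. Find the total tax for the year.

January 1 – January 6, 2013: 6 days at 4.85% → £3,037,000 × 4.85% × 6/365 = £2,421.2795
January 7 – December 31, 2013: 359 days at 2% → £3,037,000 × 2% × 359/365 = £59,741.5342
Total = £62,162.8137

£62,162.81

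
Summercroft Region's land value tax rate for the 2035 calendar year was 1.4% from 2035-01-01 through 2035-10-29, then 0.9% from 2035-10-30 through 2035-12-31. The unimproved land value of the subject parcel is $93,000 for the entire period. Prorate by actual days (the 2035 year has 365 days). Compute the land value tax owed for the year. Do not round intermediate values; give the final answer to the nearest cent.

2035-01-01 to 2035-10-29: 302 days at 1.4% → $93,000 × 1.4% × 302/365 = $1,077.2712
2035-10-30 to 2035-12-31: 63 days at 0.9% → $93,000 × 0.9% × 63/365 = $144.4685
Total = $1,221.7397

$1,221.74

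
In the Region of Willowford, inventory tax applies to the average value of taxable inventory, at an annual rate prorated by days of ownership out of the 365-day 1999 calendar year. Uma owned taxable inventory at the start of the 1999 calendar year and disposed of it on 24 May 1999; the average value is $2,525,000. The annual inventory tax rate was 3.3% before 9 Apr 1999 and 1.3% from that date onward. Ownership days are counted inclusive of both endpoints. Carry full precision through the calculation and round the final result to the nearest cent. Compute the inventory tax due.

1 Jan – 8 Apr 1999: 98 days at 3.3% → $2,525,000 × 3.3% × 98/365 = $22,372.1918
9 Apr – 24 May 1999: 46 days at 1.3% → $2,525,000 × 1.3% × 46/365 = $4,136.8493
Total = $26,509.0411

$26,509.04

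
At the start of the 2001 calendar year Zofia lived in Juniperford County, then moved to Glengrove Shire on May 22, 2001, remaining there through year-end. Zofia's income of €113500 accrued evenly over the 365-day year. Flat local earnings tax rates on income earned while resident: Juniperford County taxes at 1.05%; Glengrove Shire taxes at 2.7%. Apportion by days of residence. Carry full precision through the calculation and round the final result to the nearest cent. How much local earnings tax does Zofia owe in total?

Juniperford County, January 1 – May 21, 2001: 141 days → €113500 × 1.05% × 141/365 = €460.3747
Glengrove Shire, May 22 – December 31, 2001: 224 days → €113500 × 2.7% × 224/365 = €1880.6795
Total = €2341.0541

€2341.05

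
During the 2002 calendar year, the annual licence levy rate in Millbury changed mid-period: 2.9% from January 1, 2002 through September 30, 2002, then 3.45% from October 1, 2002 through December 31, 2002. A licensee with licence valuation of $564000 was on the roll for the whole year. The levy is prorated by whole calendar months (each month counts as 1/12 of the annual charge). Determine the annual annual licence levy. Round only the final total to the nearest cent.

January 1 – September 30, 2002: 9 months at 2.9% → $564000 × 2.9% × 9/12 = $12267.0000
October 1 – December 31, 2002: 3 months at 3.45% → $564000 × 3.45% × 3/12 = $4864.5000
Total = $17131.5000

$17131.50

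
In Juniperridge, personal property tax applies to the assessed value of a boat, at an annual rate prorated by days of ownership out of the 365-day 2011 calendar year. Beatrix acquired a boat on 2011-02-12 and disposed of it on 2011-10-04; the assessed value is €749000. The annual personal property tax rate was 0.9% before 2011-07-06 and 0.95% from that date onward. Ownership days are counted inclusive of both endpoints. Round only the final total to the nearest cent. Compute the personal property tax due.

2011-02-12 to 2011-07-05: 144 days at 0.9% → €749000 × 0.9% × 144/365 = €2659.4630
2011-07-06 to 2011-10-04: 91 days at 0.95% → €749000 × 0.95% × 91/365 = €1774.0014
Total = €4433.4644

€4433.46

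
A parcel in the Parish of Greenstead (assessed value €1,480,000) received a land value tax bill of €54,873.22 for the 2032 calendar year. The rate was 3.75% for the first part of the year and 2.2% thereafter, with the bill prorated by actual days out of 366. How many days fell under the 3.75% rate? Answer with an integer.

Let d = days at the first rate; then 366 − d days at the second rate.
€1,480,000 × [3.75%·d + 2.2%·(366−d)] / 366 = €54,873.22
Solving gives d = 356, so the new rate took effect on 22 December 2032.

356 days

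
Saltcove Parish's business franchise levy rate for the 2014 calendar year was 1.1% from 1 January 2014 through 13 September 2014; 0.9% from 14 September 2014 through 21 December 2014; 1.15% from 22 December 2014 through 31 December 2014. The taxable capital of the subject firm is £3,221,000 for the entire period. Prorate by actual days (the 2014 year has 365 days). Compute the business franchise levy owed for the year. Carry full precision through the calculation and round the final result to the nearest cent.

£33,727.84

1 January – 13 September 2014: 256 days at 1.1% → £3,221,000 × 1.1% × 256/365 = £24,850.2356
14 September – 21 December 2014: 99 days at 0.9% → £3,221,000 × 0.9% × 99/365 = £7,862.7699
22 December – 31 December 2014: 10 days at 1.15% → £3,221,000 × 1.15% × 10/365 = £1,014.8356
Total = £33,727.8411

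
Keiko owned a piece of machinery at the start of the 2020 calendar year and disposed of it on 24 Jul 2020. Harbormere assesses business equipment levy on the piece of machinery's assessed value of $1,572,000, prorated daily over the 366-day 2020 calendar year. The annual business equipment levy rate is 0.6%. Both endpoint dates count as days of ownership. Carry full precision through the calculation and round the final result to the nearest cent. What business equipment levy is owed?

Days held (1 Jan – 24 Jul 2020): 206 out of 366
Tax = $1,572,000 × 0.6% × 206/366 = $5,308.7213

$5,308.72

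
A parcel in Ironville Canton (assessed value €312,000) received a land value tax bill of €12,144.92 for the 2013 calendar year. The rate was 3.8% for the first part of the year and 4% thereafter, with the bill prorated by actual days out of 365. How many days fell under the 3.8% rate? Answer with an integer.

Let d = days at the first rate; then 365 − d days at the second rate.
€312,000 × [3.8%·d + 4%·(365−d)] / 365 = €12,144.92
Solving gives d = 196, so the new rate took effect on 16 Jul 2013.

196 days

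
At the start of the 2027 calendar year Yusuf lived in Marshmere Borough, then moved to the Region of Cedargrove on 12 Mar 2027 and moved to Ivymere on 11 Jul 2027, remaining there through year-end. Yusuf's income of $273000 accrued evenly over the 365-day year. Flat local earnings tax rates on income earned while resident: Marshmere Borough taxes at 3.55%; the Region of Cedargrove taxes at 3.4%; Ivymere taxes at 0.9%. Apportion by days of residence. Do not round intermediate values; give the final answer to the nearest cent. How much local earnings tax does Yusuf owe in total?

Marshmere Borough, 1 Jan – 11 Mar 2027: 70 days → $273000 × 3.55% × 70/365 = $1858.6438
The Region of Cedargrove, 12 Mar – 10 Jul 2027: 121 days → $273000 × 3.4% × 121/365 = $3077.0466
Ivymere, 11 Jul – 31 Dec 2027: 174 days → $273000 × 0.9% × 174/365 = $1171.2822
Total = $6106.9726

$6106.97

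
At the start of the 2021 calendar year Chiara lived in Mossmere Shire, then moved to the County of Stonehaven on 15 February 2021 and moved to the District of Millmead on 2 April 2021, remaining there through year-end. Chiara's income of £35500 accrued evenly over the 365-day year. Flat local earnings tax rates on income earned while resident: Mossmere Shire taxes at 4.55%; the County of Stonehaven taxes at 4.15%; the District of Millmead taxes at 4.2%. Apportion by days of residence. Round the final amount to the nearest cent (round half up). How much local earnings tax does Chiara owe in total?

Mossmere Shire, 1 January – 14 February 2021: 45 days → £35500 × 4.55% × 45/365 = £199.1404
The County of Stonehaven, 15 February – 1 April 2021: 46 days → £35500 × 4.15% × 46/365 = £185.6699
The District of Millmead, 2 April – 31 December 2021: 274 days → £35500 × 4.2% × 274/365 = £1119.2712
Total = £1504.0815

£1504.08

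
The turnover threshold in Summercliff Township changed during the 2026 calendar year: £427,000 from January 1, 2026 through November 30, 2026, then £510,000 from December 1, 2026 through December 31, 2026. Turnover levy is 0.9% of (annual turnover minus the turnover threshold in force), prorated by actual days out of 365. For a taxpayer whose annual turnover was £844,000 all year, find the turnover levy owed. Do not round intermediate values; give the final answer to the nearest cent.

January 1 – November 30, 2026: 334 days, exemption £427,000 → (£844,000 − £427,000) × 0.9% × 334/365 = £3,434.2521
December 1 – December 31, 2026: 31 days, exemption £510,000 → (£844,000 − £510,000) × 0.9% × 31/365 = £255.3041
Total = £3,689.5562

£3,689.56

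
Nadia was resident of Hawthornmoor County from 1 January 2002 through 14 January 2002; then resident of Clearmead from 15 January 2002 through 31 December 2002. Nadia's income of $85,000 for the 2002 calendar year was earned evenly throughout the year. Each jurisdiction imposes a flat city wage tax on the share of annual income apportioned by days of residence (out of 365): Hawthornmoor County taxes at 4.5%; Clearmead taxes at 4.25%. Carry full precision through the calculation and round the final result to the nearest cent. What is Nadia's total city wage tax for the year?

$3,620.65

Hawthornmoor County, 1 January – 14 January 2002: 14 days → $85,000 × 4.5% × 14/365 = $146.7123
Clearmead, 15 January – 31 December 2002: 351 days → $85,000 × 4.25% × 351/365 = $3,473.9384
Total = $3,620.6507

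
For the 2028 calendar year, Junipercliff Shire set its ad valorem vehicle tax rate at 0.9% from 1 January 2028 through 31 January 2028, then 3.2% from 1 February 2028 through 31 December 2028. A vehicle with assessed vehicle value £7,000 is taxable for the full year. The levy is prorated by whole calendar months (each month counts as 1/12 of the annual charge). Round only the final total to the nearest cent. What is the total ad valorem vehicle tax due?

£210.58

1 January – 31 January 2028: 1 month at 0.9% → £7,000 × 0.9% × 1/12 = £5.2500
1 February – 31 December 2028: 11 months at 3.2% → £7,000 × 3.2% × 11/12 = £205.3333
Total = £210.5833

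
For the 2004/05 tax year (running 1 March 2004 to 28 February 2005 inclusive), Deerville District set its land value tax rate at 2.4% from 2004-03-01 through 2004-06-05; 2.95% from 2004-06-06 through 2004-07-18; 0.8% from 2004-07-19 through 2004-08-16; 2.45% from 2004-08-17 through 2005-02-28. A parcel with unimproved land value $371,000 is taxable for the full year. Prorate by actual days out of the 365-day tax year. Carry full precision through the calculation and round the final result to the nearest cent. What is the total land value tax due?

$8,772.37

2004-03-01 to 2004-06-05: 97 days at 2.4% → $371,000 × 2.4% × 97/365 = $2,366.2685
2004-06-06 to 2004-07-18: 43 days at 2.95% → $371,000 × 2.95% × 43/365 = $1,289.3521
2004-07-19 to 2004-08-16: 29 days at 0.8% → $371,000 × 0.8% × 29/365 = $235.8137
2004-08-17 to 2005-02-28: 196 days at 2.45% → $371,000 × 2.45% × 196/365 = $4,880.9370
Total = $8,772.3712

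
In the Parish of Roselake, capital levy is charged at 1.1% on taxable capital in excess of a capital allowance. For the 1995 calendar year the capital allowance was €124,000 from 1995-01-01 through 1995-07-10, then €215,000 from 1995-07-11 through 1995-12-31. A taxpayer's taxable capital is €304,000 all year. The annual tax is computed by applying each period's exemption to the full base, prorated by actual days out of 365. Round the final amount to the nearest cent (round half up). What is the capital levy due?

€1,502.81

1995-01-01 to 1995-07-10: 191 days, exemption €124,000 → (€304,000 − €124,000) × 1.1% × 191/365 = €1,036.1096
1995-07-11 to 1995-12-31: 174 days, exemption €215,000 → (€304,000 − €215,000) × 1.1% × 174/365 = €466.7014
Total = €1,502.8110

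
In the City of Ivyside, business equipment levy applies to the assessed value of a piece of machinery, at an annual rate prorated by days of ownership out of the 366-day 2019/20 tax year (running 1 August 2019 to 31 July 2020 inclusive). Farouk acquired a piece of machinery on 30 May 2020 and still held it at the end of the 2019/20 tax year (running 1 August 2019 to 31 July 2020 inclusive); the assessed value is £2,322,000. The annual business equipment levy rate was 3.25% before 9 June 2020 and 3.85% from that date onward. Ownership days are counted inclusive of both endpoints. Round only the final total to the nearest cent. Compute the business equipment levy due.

30 May – 8 June 2020: 10 days at 3.25% → £2,322,000 × 3.25% × 10/366 = £2,061.8852
9 June – 31 July 2020: 53 days at 3.85% → £2,322,000 × 3.85% × 53/366 = £12,945.4672
Total = £15,007.3525

£15,007.35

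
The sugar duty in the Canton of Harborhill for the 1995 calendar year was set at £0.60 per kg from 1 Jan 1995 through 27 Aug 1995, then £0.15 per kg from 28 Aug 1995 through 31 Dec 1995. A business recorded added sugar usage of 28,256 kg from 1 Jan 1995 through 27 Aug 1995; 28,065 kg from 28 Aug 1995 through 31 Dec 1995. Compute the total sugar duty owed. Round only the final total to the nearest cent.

1 Jan – 27 Aug 1995: 28,256 kg at £0.60/kg → £16,953.60
28 Aug – 31 Dec 1995: 28,065 kg at £0.15/kg → £4,209.75

£21,163.35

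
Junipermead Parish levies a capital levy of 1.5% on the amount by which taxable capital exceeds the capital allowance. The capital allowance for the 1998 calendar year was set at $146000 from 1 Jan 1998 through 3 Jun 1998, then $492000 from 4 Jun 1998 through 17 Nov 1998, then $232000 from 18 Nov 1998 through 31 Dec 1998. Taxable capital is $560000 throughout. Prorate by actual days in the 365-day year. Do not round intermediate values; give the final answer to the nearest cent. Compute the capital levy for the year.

$3679.89

1 Jan – 3 Jun 1998: 154 days, exemption $146000 → ($560000 − $146000) × 1.5% × 154/365 = $2620.1096
4 Jun – 17 Nov 1998: 167 days, exemption $492000 → ($560000 − $492000) × 1.5% × 167/365 = $466.6849
18 Nov – 31 Dec 1998: 44 days, exemption $232000 → ($560000 − $232000) × 1.5% × 44/365 = $593.0959
Total = $3679.8904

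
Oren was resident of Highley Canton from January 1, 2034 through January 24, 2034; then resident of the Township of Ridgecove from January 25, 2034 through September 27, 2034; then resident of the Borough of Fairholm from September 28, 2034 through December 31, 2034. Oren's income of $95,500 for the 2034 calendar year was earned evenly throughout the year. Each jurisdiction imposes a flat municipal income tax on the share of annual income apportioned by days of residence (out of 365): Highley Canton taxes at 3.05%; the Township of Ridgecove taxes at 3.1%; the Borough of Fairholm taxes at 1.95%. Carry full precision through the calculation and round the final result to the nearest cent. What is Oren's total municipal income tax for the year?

$2,671.51

Highley Canton, January 1 – January 24, 2034: 24 days → $95,500 × 3.05% × 24/365 = $191.5233
The Township of Ridgecove, January 25 – September 27, 2034: 246 days → $95,500 × 3.1% × 246/365 = $1,995.2959
The Borough of Fairholm, September 28 – December 31, 2034: 95 days → $95,500 × 1.95% × 95/365 = $484.6952
Total = $2,671.5144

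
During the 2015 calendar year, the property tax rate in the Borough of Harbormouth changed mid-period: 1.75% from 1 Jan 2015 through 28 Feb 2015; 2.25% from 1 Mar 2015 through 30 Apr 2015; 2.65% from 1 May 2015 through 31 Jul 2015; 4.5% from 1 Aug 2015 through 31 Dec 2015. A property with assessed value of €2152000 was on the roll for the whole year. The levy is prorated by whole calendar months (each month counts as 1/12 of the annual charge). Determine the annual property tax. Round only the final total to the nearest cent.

€68953.67

1 Jan – 28 Feb 2015: 2 months at 1.75% → €2152000 × 1.75% × 2/12 = €6276.6667
1 Mar – 30 Apr 2015: 2 months at 2.25% → €2152000 × 2.25% × 2/12 = €8070.0000
1 May – 31 Jul 2015: 3 months at 2.65% → €2152000 × 2.65% × 3/12 = €14257.0000
1 Aug – 31 Dec 2015: 5 months at 4.5% → €2152000 × 4.5% × 5/12 = €40350.0000
Total = €68953.6667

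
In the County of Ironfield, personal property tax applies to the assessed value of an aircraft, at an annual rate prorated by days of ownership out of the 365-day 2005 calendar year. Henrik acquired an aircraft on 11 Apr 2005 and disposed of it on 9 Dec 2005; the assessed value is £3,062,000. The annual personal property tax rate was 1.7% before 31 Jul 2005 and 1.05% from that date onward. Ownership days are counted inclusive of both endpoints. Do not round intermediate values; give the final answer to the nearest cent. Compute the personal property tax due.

£27,457.33

11 Apr – 30 Jul 2005: 111 days at 1.7% → £3,062,000 × 1.7% × 111/365 = £15,830.1205
31 Jul – 9 Dec 2005: 132 days at 1.05% → £3,062,000 × 1.05% × 132/365 = £11,627.2110
Total = £27,457.3315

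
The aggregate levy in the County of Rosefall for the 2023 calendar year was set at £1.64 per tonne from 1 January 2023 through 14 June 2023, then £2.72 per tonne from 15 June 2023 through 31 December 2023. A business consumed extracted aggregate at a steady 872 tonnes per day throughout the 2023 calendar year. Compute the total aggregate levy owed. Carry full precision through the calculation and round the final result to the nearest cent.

£710,331.20

1 January – 14 June 2023: 165 days × 872 tonnes/day = 143,880 tonnes at £1.64/tonne → £235,963.20
15 June – 31 December 2023: 200 days × 872 tonnes/day = 174,400 tonnes at £2.72/tonne → £474,368.00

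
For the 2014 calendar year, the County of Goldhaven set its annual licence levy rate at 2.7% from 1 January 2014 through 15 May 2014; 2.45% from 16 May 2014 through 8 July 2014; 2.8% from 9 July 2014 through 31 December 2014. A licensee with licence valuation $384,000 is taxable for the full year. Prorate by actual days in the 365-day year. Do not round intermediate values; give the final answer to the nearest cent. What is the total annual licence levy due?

1 January – 15 May 2014: 135 days at 2.7% → $384,000 × 2.7% × 135/365 = $3,834.7397
16 May – 8 July 2014: 54 days at 2.45% → $384,000 × 2.45% × 54/365 = $1,391.8685
9 July – 31 December 2014: 176 days at 2.8% → $384,000 × 2.8% × 176/365 = $5,184.5260
Total = $10,411.1342

$10,411.13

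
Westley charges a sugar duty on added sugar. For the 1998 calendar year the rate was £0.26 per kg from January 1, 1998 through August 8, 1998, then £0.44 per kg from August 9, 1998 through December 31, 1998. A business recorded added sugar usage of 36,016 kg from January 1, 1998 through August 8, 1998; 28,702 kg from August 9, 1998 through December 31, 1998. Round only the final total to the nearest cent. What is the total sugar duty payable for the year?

January 1 – August 8, 1998: 36,016 kg at £0.26/kg → £9,364.16
August 9 – December 31, 1998: 28,702 kg at £0.44/kg → £12,628.88

£21,993.04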